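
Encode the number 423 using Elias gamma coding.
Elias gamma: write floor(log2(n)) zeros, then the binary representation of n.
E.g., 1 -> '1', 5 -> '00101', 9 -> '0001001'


num_bits = floor(log2(423)) + 1 = 9
leading_zeros = num_bits - 1 = 8
binary(423) = 110100111

Elias gamma(423) = '00000000' + '110100111' = 00000000110100111 (17 bits)


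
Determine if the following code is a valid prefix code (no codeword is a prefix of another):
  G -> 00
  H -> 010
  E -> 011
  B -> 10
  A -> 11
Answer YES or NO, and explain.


Checking each pair (does one codeword prefix another?):
  G='00' vs H='010': no prefix
  G='00' vs E='011': no prefix
  G='00' vs B='10': no prefix
  G='00' vs A='11': no prefix
  H='010' vs G='00': no prefix
  H='010' vs E='011': no prefix
  H='010' vs B='10': no prefix
  H='010' vs A='11': no prefix
  E='011' vs G='00': no prefix
  E='011' vs H='010': no prefix
  E='011' vs B='10': no prefix
  E='011' vs A='11': no prefix
  B='10' vs G='00': no prefix
  B='10' vs H='010': no prefix
  B='10' vs E='011': no prefix
  B='10' vs A='11': no prefix
  A='11' vs G='00': no prefix
  A='11' vs H='010': no prefix
  A='11' vs E='011': no prefix
  A='11' vs B='10': no prefix
No violation found over all pairs.

YES -- this is a valid prefix code. No codeword is a prefix of any other codeword.


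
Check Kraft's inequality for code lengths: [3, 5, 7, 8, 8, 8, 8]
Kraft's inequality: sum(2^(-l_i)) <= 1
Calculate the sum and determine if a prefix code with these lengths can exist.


Sum = 2^(-3) + 2^(-5) + 2^(-7) + 2^(-8) + 2^(-8) + 2^(-8) + 2^(-8)
    = 0.125 + 0.03125 + 0.0078125 + 0.00390625 + 0.00390625 + 0.00390625 + 0.00390625
    = 46/256 = 0.1796875
Since 0.1796875 <= 1, Kraft's inequality IS satisfied.
A prefix code with these lengths CAN exist.

Kraft sum = 0.1796875. Satisfied.


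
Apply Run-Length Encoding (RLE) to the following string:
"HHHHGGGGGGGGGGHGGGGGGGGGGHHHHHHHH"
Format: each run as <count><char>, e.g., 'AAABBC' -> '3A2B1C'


Scanning runs left to right:
  i=0: run of 'H' x 4 -> '4H'
  i=4: run of 'G' x 10 -> '10G'
  i=14: run of 'H' x 1 -> '1H'
  i=15: run of 'G' x 10 -> '10G'
  i=25: run of 'H' x 8 -> '8H'

RLE = 4H10G1H10G8H


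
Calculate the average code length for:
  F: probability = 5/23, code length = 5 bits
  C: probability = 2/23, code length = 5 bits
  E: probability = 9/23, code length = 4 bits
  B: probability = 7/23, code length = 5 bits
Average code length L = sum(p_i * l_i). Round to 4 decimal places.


Weighted contributions p_i * l_i:
  F: (5/23) * 5 = 25/23
  C: (2/23) * 5 = 10/23
  E: (9/23) * 4 = 36/23
  B: (7/23) * 5 = 35/23
Sum = (25 + 10 + 36 + 35)/23 = 106/23

L = 106/23 = 4.6087 bits/symbol


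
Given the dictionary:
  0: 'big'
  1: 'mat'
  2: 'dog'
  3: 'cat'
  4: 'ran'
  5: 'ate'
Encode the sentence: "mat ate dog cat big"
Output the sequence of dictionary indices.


Look up each word in the dictionary:
  'mat' -> 1
  'ate' -> 5
  'dog' -> 2
  'cat' -> 3
  'big' -> 0

Encoded: [1, 5, 2, 3, 0]


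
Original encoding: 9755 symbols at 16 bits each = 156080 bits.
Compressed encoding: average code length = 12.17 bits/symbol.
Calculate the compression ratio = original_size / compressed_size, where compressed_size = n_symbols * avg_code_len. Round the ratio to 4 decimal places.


original_size = n_symbols * orig_bits = 9755 * 16 = 156080 bits
compressed_size = n_symbols * avg_code_len = 9755 * 12.17 = 118718.35 bits
ratio = original_size / compressed_size = 156080 / 118718.35 = 1.3147

Compression ratio = 1.3147


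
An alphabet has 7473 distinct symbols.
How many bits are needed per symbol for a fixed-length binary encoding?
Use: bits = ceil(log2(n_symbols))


log2(7473) = 12.8675
Bracket: 2^12 = 4096 < 7473 <= 2^13 = 8192
So ceil(log2(7473)) = 13

bits = ceil(log2(7473)) = ceil(12.8675) = 13 bits


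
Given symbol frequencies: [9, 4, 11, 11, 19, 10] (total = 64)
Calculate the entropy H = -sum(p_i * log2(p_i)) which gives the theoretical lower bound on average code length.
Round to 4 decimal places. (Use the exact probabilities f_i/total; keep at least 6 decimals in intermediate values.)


Per-symbol terms -p_i * log2(p_i) with p_i = f_i/64:
  p = 9/64 = 0.140625: log2(p) = -2.830075, -p*log2(p) = 0.397979
  p = 4/64 = 0.062500: log2(p) = -4.000000, -p*log2(p) = 0.250000
  p = 11/64 = 0.171875: log2(p) = -2.540568, -p*log2(p) = 0.436660
  p = 11/64 = 0.171875: log2(p) = -2.540568, -p*log2(p) = 0.436660
  p = 19/64 = 0.296875: log2(p) = -1.752072, -p*log2(p) = 0.520147
  p = 10/64 = 0.156250: log2(p) = -2.678072, -p*log2(p) = 0.418449
H = 0.397979 + 0.250000 + 0.436660 + 0.436660 + 0.520147 + 0.418449 = 2.459895

H = 2.4599 bits/symbol


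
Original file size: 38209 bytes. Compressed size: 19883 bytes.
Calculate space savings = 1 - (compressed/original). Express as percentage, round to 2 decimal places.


ratio = compressed/original = 19883/38209 = 0.520375
savings = 1 - ratio = 1 - 0.520375 = 0.479625
as a percentage: 0.479625 * 100 = 47.96%

Space savings = 1 - 19883/38209 = 47.96%


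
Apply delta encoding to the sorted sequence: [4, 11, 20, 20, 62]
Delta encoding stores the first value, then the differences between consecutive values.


First value: 4
Deltas:
  11 - 4 = 7
  20 - 11 = 9
  20 - 20 = 0
  62 - 20 = 42


Delta encoded: [4, 7, 9, 0, 42]


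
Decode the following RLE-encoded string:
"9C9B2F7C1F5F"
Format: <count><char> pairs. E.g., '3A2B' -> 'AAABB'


Expanding each <count><char> pair:
  9C -> 'CCCCCCCCC'
  9B -> 'BBBBBBBBB'
  2F -> 'FF'
  7C -> 'CCCCCCC'
  1F -> 'F'
  5F -> 'FFFFF'

Decoded = CCCCCCCCCBBBBBBBBBFFCCCCCCCFFFFFF


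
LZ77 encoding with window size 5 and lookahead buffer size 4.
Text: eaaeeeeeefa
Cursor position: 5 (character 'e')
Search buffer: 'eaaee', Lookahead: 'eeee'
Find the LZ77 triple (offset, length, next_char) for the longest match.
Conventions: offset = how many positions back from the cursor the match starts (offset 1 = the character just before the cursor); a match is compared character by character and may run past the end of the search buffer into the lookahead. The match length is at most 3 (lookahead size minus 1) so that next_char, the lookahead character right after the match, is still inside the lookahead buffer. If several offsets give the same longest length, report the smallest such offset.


Try each offset into the search buffer:
  offset=1 (pos 4, char 'e'): match length 3
  offset=2 (pos 3, char 'e'): match length 3
  offset=3 (pos 2, char 'a'): match length 0
  offset=4 (pos 1, char 'a'): match length 0
  offset=5 (pos 0, char 'e'): match length 1
Longest match has length 3, found at offsets 1, 2; take the smallest, offset 1.
next_char = character at position 5 + 3 = 8 -> 'e'

Best match: offset=1, length=3 (matching 'eee' starting at position 4)
LZ77 triple: (1, 3, 'e')


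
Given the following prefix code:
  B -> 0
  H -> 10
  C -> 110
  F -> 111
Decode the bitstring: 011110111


Decoding step by step:
Bits 0 -> B
Bits 111 -> F
Bits 10 -> H
Bits 111 -> F


Decoded message: BFHF


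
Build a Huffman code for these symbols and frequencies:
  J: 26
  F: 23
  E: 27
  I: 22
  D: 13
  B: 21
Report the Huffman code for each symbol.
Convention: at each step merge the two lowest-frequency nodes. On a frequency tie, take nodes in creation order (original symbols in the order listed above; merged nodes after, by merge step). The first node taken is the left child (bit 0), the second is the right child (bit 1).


Huffman tree construction:
Step 1: Merge D(13) + B(21) = 34
Step 2: Merge I(22) + F(23) = 45
Step 3: Merge J(26) + E(27) = 53
Step 4: Merge (D+B)(34) + (I+F)(45) = 79
Step 5: Merge (J+E)(53) + ((D+B)+(I+F))(79) = 132
Read each symbol's code off the tree from the root (left child = 0, right child = 1).

Codes:
  J: 00 (length 2)
  F: 111 (length 3)
  E: 01 (length 2)
  I: 110 (length 3)
  D: 100 (length 3)
  B: 101 (length 3)
Average code length: 343/132 = 2.5985 bits/symbol


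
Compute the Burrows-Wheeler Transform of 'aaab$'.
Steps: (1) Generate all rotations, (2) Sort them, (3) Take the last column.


Rotations (sorted):
  0: $aaab -> last char: b
  1: aaab$ -> last char: $
  2: aab$a -> last char: a
  3: ab$aa -> last char: a
  4: b$aaa -> last char: a


BWT = b$aaa


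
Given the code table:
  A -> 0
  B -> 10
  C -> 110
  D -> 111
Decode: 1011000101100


Decoding:
10 -> B
110 -> C
0 -> A
0 -> A
10 -> B
110 -> C
0 -> A


Result: BCAABCA


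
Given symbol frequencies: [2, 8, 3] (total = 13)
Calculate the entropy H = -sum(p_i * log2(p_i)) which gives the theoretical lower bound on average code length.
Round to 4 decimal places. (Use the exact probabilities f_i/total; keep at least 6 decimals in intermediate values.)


Per-symbol terms -p_i * log2(p_i) with p_i = f_i/13:
  p = 2/13 = 0.153846: log2(p) = -2.700440, -p*log2(p) = 0.415452
  p = 8/13 = 0.615385: log2(p) = -0.700440, -p*log2(p) = 0.431040
  p = 3/13 = 0.230769: log2(p) = -2.115477, -p*log2(p) = 0.488187
H = 0.415452 + 0.431040 + 0.488187 = 1.334679

H = 1.3347 bits/symbol


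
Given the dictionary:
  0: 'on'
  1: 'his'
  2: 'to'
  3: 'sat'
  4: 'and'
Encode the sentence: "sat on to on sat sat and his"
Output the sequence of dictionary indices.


Look up each word in the dictionary:
  'sat' -> 3
  'on' -> 0
  'to' -> 2
  'on' -> 0
  'sat' -> 3
  'sat' -> 3
  'and' -> 4
  'his' -> 1

Encoded: [3, 0, 2, 0, 3, 3, 4, 1]


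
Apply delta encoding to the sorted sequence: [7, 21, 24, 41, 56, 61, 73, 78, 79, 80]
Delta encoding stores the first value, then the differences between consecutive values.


First value: 7
Deltas:
  21 - 7 = 14
  24 - 21 = 3
  41 - 24 = 17
  56 - 41 = 15
  61 - 56 = 5
  73 - 61 = 12
  78 - 73 = 5
  79 - 78 = 1
  80 - 79 = 1


Delta encoded: [7, 14, 3, 17, 15, 5, 12, 5, 1, 1]


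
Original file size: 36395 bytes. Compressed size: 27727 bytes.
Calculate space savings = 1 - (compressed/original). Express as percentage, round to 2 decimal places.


ratio = compressed/original = 27727/36395 = 0.761835
savings = 1 - ratio = 1 - 0.761835 = 0.238165
as a percentage: 0.238165 * 100 = 23.82%

Space savings = 1 - 27727/36395 = 23.82%


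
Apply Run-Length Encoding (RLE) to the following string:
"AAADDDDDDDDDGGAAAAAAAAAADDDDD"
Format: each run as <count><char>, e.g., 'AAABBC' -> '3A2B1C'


Scanning runs left to right:
  i=0: run of 'A' x 3 -> '3A'
  i=3: run of 'D' x 9 -> '9D'
  i=12: run of 'G' x 2 -> '2G'
  i=14: run of 'A' x 10 -> '10A'
  i=24: run of 'D' x 5 -> '5D'

RLE = 3A9D2G10A5D


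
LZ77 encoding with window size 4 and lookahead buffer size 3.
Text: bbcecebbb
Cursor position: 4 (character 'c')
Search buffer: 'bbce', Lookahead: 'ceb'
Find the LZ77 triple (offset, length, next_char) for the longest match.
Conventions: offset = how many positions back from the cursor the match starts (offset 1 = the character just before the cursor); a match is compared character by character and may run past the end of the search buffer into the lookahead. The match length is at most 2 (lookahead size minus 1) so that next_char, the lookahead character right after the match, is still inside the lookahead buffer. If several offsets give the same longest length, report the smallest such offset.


Try each offset into the search buffer:
  offset=1 (pos 3, char 'e'): match length 0
  offset=2 (pos 2, char 'c'): match length 2
  offset=3 (pos 1, char 'b'): match length 0
  offset=4 (pos 0, char 'b'): match length 0
Longest match has length 2 at offset 2.
next_char = character at position 4 + 2 = 6 -> 'b'

Best match: offset=2, length=2 (matching 'ce' starting at position 2)
LZ77 triple: (2, 2, 'b')


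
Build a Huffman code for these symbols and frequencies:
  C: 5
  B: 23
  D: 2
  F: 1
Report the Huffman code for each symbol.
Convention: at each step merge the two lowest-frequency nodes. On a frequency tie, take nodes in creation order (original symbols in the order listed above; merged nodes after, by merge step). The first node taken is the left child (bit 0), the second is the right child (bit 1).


Huffman tree construction:
Step 1: Merge F(1) + D(2) = 3
Step 2: Merge (F+D)(3) + C(5) = 8
Step 3: Merge ((F+D)+C)(8) + B(23) = 31
Read each symbol's code off the tree from the root (left child = 0, right child = 1).

Codes:
  C: 01 (length 2)
  B: 1 (length 1)
  D: 001 (length 3)
  F: 000 (length 3)
Average code length: 42/31 = 1.3548 bits/symbol


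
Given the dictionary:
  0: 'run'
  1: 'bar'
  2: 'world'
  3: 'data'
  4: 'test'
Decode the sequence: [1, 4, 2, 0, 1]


Look up each index in the dictionary:
  1 -> 'bar'
  4 -> 'test'
  2 -> 'world'
  0 -> 'run'
  1 -> 'bar'

Decoded: "bar test world run bar"


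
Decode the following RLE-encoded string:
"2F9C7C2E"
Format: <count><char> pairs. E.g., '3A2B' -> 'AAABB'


Expanding each <count><char> pair:
  2F -> 'FF'
  9C -> 'CCCCCCCCC'
  7C -> 'CCCCCCC'
  2E -> 'EE'

Decoded = FFCCCCCCCCCCCCCCCCEE


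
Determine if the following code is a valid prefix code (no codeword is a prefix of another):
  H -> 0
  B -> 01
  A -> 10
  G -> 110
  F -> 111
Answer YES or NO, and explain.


Checking each pair (does one codeword prefix another?):
  H='0' vs B='01': prefix -- VIOLATION

NO -- this is NOT a valid prefix code. H (0) is a prefix of B (01).


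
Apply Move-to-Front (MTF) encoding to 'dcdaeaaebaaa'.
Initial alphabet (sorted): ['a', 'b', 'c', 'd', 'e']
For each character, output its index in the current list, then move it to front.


MTF encoding:
'd': index 3 in ['a', 'b', 'c', 'd', 'e'] -> ['d', 'a', 'b', 'c', 'e']
'c': index 3 in ['d', 'a', 'b', 'c', 'e'] -> ['c', 'd', 'a', 'b', 'e']
'd': index 1 in ['c', 'd', 'a', 'b', 'e'] -> ['d', 'c', 'a', 'b', 'e']
'a': index 2 in ['d', 'c', 'a', 'b', 'e'] -> ['a', 'd', 'c', 'b', 'e']
'e': index 4 in ['a', 'd', 'c', 'b', 'e'] -> ['e', 'a', 'd', 'c', 'b']
'a': index 1 in ['e', 'a', 'd', 'c', 'b'] -> ['a', 'e', 'd', 'c', 'b']
'a': index 0 in ['a', 'e', 'd', 'c', 'b'] -> ['a', 'e', 'd', 'c', 'b']
'e': index 1 in ['a', 'e', 'd', 'c', 'b'] -> ['e', 'a', 'd', 'c', 'b']
'b': index 4 in ['e', 'a', 'd', 'c', 'b'] -> ['b', 'e', 'a', 'd', 'c']
'a': index 2 in ['b', 'e', 'a', 'd', 'c'] -> ['a', 'b', 'e', 'd', 'c']
'a': index 0 in ['a', 'b', 'e', 'd', 'c'] -> ['a', 'b', 'e', 'd', 'c']
'a': index 0 in ['a', 'b', 'e', 'd', 'c'] -> ['a', 'b', 'e', 'd', 'c']


Output: [3, 3, 1, 2, 4, 1, 0, 1, 4, 2, 0, 0]


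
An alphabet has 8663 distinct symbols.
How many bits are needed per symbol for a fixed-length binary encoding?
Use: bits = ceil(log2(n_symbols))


log2(8663) = 13.0807
Bracket: 2^13 = 8192 < 8663 <= 2^14 = 16384
So ceil(log2(8663)) = 14

bits = ceil(log2(8663)) = ceil(13.0807) = 14 bits


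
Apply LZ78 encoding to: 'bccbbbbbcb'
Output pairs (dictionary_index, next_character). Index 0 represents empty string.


LZ78 encoding steps:
Dictionary: {0: ''}
Step 1: w='' (idx 0), next='b' -> output (0, 'b'), add 'b' as idx 1
Step 2: w='' (idx 0), next='c' -> output (0, 'c'), add 'c' as idx 2
Step 3: w='c' (idx 2), next='b' -> output (2, 'b'), add 'cb' as idx 3
Step 4: w='b' (idx 1), next='b' -> output (1, 'b'), add 'bb' as idx 4
Step 5: w='bb' (idx 4), next='c' -> output (4, 'c'), add 'bbc' as idx 5
Step 6: w='b' (idx 1), end of input -> output (1, '')


Encoded: [(0, 'b'), (0, 'c'), (2, 'b'), (1, 'b'), (4, 'c'), (1, '')]


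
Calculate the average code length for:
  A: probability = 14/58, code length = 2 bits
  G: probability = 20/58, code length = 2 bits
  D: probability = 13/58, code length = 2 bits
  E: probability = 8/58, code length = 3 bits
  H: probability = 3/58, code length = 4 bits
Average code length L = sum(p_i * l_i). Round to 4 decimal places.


Weighted contributions p_i * l_i:
  A: (14/58) * 2 = 28/58
  G: (20/58) * 2 = 40/58
  D: (13/58) * 2 = 26/58
  E: (8/58) * 3 = 24/58
  H: (3/58) * 4 = 12/58
Sum = (28 + 40 + 26 + 24 + 12)/58 = 130/58

L = 130/58 = 2.2414 bits/symbol


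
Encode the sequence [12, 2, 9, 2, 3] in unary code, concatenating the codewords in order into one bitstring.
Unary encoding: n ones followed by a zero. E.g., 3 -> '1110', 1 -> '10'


Encode each number as n ones followed by a terminating 0:
  12 -> 1111111111110 (13 bits)
  2 -> 110 (3 bits)
  9 -> 1111111110 (10 bits)
  2 -> 110 (3 bits)
  3 -> 1110 (4 bits)
Total length = 13 + 3 + 10 + 3 + 4 = 33 bits.

Unary([12, 2, 9, 2, 3]) = 111111111111011011111111101101110 (33 bits)


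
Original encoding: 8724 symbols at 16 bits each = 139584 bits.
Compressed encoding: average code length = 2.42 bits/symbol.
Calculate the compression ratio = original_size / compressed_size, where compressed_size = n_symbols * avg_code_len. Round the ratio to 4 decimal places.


original_size = n_symbols * orig_bits = 8724 * 16 = 139584 bits
compressed_size = n_symbols * avg_code_len = 8724 * 2.42 = 21112.08 bits
ratio = original_size / compressed_size = 139584 / 21112.08 = 6.6116

Compression ratio = 6.6116


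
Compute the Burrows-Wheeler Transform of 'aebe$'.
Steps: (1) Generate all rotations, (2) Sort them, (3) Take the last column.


Rotations (sorted):
  0: $aebe -> last char: e
  1: aebe$ -> last char: $
  2: be$ae -> last char: e
  3: e$aeb -> last char: b
  4: ebe$a -> last char: a


BWT = e$eba


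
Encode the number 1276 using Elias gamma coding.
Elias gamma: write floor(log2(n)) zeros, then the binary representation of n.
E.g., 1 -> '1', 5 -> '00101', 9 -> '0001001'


num_bits = floor(log2(1276)) + 1 = 11
leading_zeros = num_bits - 1 = 10
binary(1276) = 10011111100

Elias gamma(1276) = '0000000000' + '10011111100' = 000000000010011111100 (21 bits)


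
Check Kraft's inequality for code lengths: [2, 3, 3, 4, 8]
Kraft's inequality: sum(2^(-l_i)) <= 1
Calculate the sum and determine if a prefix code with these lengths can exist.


Sum = 2^(-2) + 2^(-3) + 2^(-3) + 2^(-4) + 2^(-8)
    = 0.25 + 0.125 + 0.125 + 0.0625 + 0.00390625
    = 145/256 = 0.56640625
Since 0.56640625 <= 1, Kraft's inequality IS satisfied.
A prefix code with these lengths CAN exist.

Kraft sum = 0.56640625. Satisfied.


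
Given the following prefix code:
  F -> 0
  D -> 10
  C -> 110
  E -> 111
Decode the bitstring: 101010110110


Decoding step by step:
Bits 10 -> D
Bits 10 -> D
Bits 10 -> D
Bits 110 -> C
Bits 110 -> C


Decoded message: DDDCC


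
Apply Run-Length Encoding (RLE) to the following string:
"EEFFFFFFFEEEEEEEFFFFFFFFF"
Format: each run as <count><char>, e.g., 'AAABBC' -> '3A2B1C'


Scanning runs left to right:
  i=0: run of 'E' x 2 -> '2E'
  i=2: run of 'F' x 7 -> '7F'
  i=9: run of 'E' x 7 -> '7E'
  i=16: run of 'F' x 9 -> '9F'

RLE = 2E7F7E9F


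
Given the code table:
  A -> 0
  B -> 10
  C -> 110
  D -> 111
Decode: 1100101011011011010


Decoding:
110 -> C
0 -> A
10 -> B
10 -> B
110 -> C
110 -> C
110 -> C
10 -> B


Result: CABBCCCB


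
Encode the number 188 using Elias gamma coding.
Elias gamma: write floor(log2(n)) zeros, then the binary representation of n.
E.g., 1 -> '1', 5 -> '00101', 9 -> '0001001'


num_bits = floor(log2(188)) + 1 = 8
leading_zeros = num_bits - 1 = 7
binary(188) = 10111100

Elias gamma(188) = '0000000' + '10111100' = 000000010111100 (15 bits)


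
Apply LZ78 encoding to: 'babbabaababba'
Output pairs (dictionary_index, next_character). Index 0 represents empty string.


LZ78 encoding steps:
Dictionary: {0: ''}
Step 1: w='' (idx 0), next='b' -> output (0, 'b'), add 'b' as idx 1
Step 2: w='' (idx 0), next='a' -> output (0, 'a'), add 'a' as idx 2
Step 3: w='b' (idx 1), next='b' -> output (1, 'b'), add 'bb' as idx 3
Step 4: w='a' (idx 2), next='b' -> output (2, 'b'), add 'ab' as idx 4
Step 5: w='a' (idx 2), next='a' -> output (2, 'a'), add 'aa' as idx 5
Step 6: w='b' (idx 1), next='a' -> output (1, 'a'), add 'ba' as idx 6
Step 7: w='bb' (idx 3), next='a' -> output (3, 'a'), add 'bba' as idx 7


Encoded: [(0, 'b'), (0, 'a'), (1, 'b'), (2, 'b'), (2, 'a'), (1, 'a'), (3, 'a')]


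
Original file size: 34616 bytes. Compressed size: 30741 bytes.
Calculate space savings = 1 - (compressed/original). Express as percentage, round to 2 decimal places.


ratio = compressed/original = 30741/34616 = 0.888058
savings = 1 - ratio = 1 - 0.888058 = 0.111942
as a percentage: 0.111942 * 100 = 11.19%

Space savings = 1 - 30741/34616 = 11.19%


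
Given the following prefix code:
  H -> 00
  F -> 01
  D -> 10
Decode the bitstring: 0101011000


Decoding step by step:
Bits 01 -> F
Bits 01 -> F
Bits 01 -> F
Bits 10 -> D
Bits 00 -> H


Decoded message: FFFDH


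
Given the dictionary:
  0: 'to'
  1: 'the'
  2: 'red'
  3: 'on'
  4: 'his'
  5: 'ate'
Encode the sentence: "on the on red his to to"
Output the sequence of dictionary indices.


Look up each word in the dictionary:
  'on' -> 3
  'the' -> 1
  'on' -> 3
  'red' -> 2
  'his' -> 4
  'to' -> 0
  'to' -> 0

Encoded: [3, 1, 3, 2, 4, 0, 0]


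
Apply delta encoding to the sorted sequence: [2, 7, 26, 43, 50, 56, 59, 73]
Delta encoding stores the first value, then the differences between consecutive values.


First value: 2
Deltas:
  7 - 2 = 5
  26 - 7 = 19
  43 - 26 = 17
  50 - 43 = 7
  56 - 50 = 6
  59 - 56 = 3
  73 - 59 = 14


Delta encoded: [2, 5, 19, 17, 7, 6, 3, 14]


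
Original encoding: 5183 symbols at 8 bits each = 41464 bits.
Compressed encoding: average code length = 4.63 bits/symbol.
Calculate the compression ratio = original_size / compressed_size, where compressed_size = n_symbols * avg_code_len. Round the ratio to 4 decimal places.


original_size = n_symbols * orig_bits = 5183 * 8 = 41464 bits
compressed_size = n_symbols * avg_code_len = 5183 * 4.63 = 23997.29 bits
ratio = original_size / compressed_size = 41464 / 23997.29 = 1.7279

Compression ratio = 1.7279


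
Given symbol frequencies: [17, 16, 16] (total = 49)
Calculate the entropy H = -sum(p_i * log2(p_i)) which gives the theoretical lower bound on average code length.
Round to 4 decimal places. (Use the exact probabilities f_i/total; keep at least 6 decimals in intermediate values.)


Per-symbol terms -p_i * log2(p_i) with p_i = f_i/49:
  p = 17/49 = 0.346939: log2(p) = -1.527247, -p*log2(p) = 0.529861
  p = 16/49 = 0.326531: log2(p) = -1.614710, -p*log2(p) = 0.527252
  p = 16/49 = 0.326531: log2(p) = -1.614710, -p*log2(p) = 0.527252
H = 0.529861 + 0.527252 + 0.527252 = 1.584365

H = 1.5844 bits/symbol


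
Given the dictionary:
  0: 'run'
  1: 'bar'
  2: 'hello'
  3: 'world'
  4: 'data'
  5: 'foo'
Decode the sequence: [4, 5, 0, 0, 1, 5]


Look up each index in the dictionary:
  4 -> 'data'
  5 -> 'foo'
  0 -> 'run'
  0 -> 'run'
  1 -> 'bar'
  5 -> 'foo'

Decoded: "data foo run run bar foo"


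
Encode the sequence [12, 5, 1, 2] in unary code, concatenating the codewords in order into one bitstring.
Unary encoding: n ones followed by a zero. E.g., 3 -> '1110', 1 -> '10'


Encode each number as n ones followed by a terminating 0:
  12 -> 1111111111110 (13 bits)
  5 -> 111110 (6 bits)
  1 -> 10 (2 bits)
  2 -> 110 (3 bits)
Total length = 13 + 6 + 2 + 3 = 24 bits.

Unary([12, 5, 1, 2]) = 111111111111011111010110 (24 bits)


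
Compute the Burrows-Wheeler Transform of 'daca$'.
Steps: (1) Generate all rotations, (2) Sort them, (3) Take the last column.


Rotations (sorted):
  0: $daca -> last char: a
  1: a$dac -> last char: c
  2: aca$d -> last char: d
  3: ca$da -> last char: a
  4: daca$ -> last char: $


BWT = acda$


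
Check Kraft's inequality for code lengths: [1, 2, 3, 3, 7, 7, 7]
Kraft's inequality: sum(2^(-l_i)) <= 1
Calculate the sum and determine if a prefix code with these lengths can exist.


Sum = 2^(-1) + 2^(-2) + 2^(-3) + 2^(-3) + 2^(-7) + 2^(-7) + 2^(-7)
    = 0.5 + 0.25 + 0.125 + 0.125 + 0.0078125 + 0.0078125 + 0.0078125
    = 131/128 = 1.0234375
Since 1.0234375 > 1, Kraft's inequality is NOT satisfied.
A prefix code with these lengths CANNOT exist.

Kraft sum = 1.0234375. Not satisfied.


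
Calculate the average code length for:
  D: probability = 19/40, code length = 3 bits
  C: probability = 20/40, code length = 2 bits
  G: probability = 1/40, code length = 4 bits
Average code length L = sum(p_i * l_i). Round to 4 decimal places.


Weighted contributions p_i * l_i:
  D: (19/40) * 3 = 57/40
  C: (20/40) * 2 = 40/40
  G: (1/40) * 4 = 4/40
Sum = (57 + 40 + 4)/40 = 101/40

L = 101/40 = 2.5250 bits/symbol


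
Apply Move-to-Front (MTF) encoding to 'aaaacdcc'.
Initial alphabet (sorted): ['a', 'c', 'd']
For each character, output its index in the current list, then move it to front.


MTF encoding:
'a': index 0 in ['a', 'c', 'd'] -> ['a', 'c', 'd']
'a': index 0 in ['a', 'c', 'd'] -> ['a', 'c', 'd']
'a': index 0 in ['a', 'c', 'd'] -> ['a', 'c', 'd']
'a': index 0 in ['a', 'c', 'd'] -> ['a', 'c', 'd']
'c': index 1 in ['a', 'c', 'd'] -> ['c', 'a', 'd']
'd': index 2 in ['c', 'a', 'd'] -> ['d', 'c', 'a']
'c': index 1 in ['d', 'c', 'a'] -> ['c', 'd', 'a']
'c': index 0 in ['c', 'd', 'a'] -> ['c', 'd', 'a']


Output: [0, 0, 0, 0, 1, 2, 1, 0]


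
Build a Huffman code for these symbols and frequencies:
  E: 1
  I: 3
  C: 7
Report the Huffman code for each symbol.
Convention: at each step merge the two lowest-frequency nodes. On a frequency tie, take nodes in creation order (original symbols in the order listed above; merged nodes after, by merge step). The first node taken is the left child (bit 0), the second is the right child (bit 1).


Huffman tree construction:
Step 1: Merge E(1) + I(3) = 4
Step 2: Merge (E+I)(4) + C(7) = 11
Read each symbol's code off the tree from the root (left child = 0, right child = 1).

Codes:
  E: 00 (length 2)
  I: 01 (length 2)
  C: 1 (length 1)
Average code length: 15/11 = 1.3636 bits/symbol


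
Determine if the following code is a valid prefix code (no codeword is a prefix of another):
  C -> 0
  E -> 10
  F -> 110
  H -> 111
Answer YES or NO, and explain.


Checking each pair (does one codeword prefix another?):
  C='0' vs E='10': no prefix
  C='0' vs F='110': no prefix
  C='0' vs H='111': no prefix
  E='10' vs C='0': no prefix
  E='10' vs F='110': no prefix
  E='10' vs H='111': no prefix
  F='110' vs C='0': no prefix
  F='110' vs E='10': no prefix
  F='110' vs H='111': no prefix
  H='111' vs C='0': no prefix
  H='111' vs E='10': no prefix
  H='111' vs F='110': no prefix
No violation found over all pairs.

YES -- this is a valid prefix code. No codeword is a prefix of any other codeword.


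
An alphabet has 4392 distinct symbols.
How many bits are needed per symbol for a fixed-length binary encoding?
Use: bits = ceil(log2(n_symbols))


log2(4392) = 12.1007
Bracket: 2^12 = 4096 < 4392 <= 2^13 = 8192
So ceil(log2(4392)) = 13

bits = ceil(log2(4392)) = ceil(12.1007) = 13 bits


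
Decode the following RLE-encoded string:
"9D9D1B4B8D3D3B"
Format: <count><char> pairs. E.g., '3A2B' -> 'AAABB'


Expanding each <count><char> pair:
  9D -> 'DDDDDDDDD'
  9D -> 'DDDDDDDDD'
  1B -> 'B'
  4B -> 'BBBB'
  8D -> 'DDDDDDDD'
  3D -> 'DDD'
  3B -> 'BBB'

Decoded = DDDDDDDDDDDDDDDDDDBBBBBDDDDDDDDDDDBBB


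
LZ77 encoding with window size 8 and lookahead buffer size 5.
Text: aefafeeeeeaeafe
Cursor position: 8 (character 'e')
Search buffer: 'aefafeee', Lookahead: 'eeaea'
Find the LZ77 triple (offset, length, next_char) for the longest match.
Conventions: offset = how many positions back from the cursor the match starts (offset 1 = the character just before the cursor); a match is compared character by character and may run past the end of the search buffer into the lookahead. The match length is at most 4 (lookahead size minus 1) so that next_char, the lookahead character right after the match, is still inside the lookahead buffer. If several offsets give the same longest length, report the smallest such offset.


Try each offset into the search buffer:
  offset=1 (pos 7, char 'e'): match length 2
  offset=2 (pos 6, char 'e'): match length 2
  offset=3 (pos 5, char 'e'): match length 2
  offset=4 (pos 4, char 'f'): match length 0
  offset=5 (pos 3, char 'a'): match length 0
  offset=6 (pos 2, char 'f'): match length 0
  offset=7 (pos 1, char 'e'): match length 1
  offset=8 (pos 0, char 'a'): match length 0
Longest match has length 2, found at offsets 1, 2, 3; take the smallest, offset 1.
next_char = character at position 8 + 2 = 10 -> 'a'

Best match: offset=1, length=2 (matching 'ee' starting at position 7)
LZ77 triple: (1, 2, 'a')


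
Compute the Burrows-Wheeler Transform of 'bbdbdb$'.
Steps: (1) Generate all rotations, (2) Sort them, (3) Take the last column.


Rotations (sorted):
  0: $bbdbdb -> last char: b
  1: b$bbdbd -> last char: d
  2: bbdbdb$ -> last char: $
  3: bdb$bbd -> last char: d
  4: bdbdb$b -> last char: b
  5: db$bbdb -> last char: b
  6: dbdb$bb -> last char: b


BWT = bd$dbbb


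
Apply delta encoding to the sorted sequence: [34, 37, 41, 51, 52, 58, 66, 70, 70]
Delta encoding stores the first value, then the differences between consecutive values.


First value: 34
Deltas:
  37 - 34 = 3
  41 - 37 = 4
  51 - 41 = 10
  52 - 51 = 1
  58 - 52 = 6
  66 - 58 = 8
  70 - 66 = 4
  70 - 70 = 0


Delta encoded: [34, 3, 4, 10, 1, 6, 8, 4, 0]


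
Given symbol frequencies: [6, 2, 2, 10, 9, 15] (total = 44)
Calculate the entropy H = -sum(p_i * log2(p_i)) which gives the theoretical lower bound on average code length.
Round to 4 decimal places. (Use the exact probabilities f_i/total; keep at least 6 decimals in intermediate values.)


Per-symbol terms -p_i * log2(p_i) with p_i = f_i/44:
  p = 6/44 = 0.136364: log2(p) = -2.874469, -p*log2(p) = 0.391973
  p = 2/44 = 0.045455: log2(p) = -4.459432, -p*log2(p) = 0.202701
  p = 2/44 = 0.045455: log2(p) = -4.459432, -p*log2(p) = 0.202701
  p = 10/44 = 0.227273: log2(p) = -2.137504, -p*log2(p) = 0.485796
  p = 9/44 = 0.204545: log2(p) = -2.289507, -p*log2(p) = 0.468308
  p = 15/44 = 0.340909: log2(p) = -1.552541, -p*log2(p) = 0.529275
H = 0.391973 + 0.202701 + 0.202701 + 0.485796 + 0.468308 + 0.529275 = 2.280754

H = 2.2808 bits/symbol


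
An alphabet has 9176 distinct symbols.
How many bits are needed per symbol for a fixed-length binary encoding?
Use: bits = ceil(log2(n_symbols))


log2(9176) = 13.1636
Bracket: 2^13 = 8192 < 9176 <= 2^14 = 16384
So ceil(log2(9176)) = 14

bits = ceil(log2(9176)) = ceil(13.1636) = 14 bits


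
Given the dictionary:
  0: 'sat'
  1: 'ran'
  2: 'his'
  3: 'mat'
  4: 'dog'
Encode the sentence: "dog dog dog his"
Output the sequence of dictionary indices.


Look up each word in the dictionary:
  'dog' -> 4
  'dog' -> 4
  'dog' -> 4
  'his' -> 2

Encoded: [4, 4, 4, 2]


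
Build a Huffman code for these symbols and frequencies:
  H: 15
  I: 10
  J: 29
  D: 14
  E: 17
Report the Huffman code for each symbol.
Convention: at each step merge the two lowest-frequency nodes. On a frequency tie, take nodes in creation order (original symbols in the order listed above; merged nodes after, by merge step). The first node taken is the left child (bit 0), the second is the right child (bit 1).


Huffman tree construction:
Step 1: Merge I(10) + D(14) = 24
Step 2: Merge H(15) + E(17) = 32
Step 3: Merge (I+D)(24) + J(29) = 53
Step 4: Merge (H+E)(32) + ((I+D)+J)(53) = 85
Read each symbol's code off the tree from the root (left child = 0, right child = 1).

Codes:
  H: 00 (length 2)
  I: 100 (length 3)
  J: 11 (length 2)
  D: 101 (length 3)
  E: 01 (length 2)
Average code length: 194/85 = 2.2824 bits/symbol


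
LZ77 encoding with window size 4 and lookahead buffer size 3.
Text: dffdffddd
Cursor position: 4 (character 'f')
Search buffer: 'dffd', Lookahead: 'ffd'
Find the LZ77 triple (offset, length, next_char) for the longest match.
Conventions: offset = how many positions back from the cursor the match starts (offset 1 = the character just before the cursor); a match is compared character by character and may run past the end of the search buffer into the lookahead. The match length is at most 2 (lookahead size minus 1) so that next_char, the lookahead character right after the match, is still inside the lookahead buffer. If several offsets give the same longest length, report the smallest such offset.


Try each offset into the search buffer:
  offset=1 (pos 3, char 'd'): match length 0
  offset=2 (pos 2, char 'f'): match length 1
  offset=3 (pos 1, char 'f'): match length 2
  offset=4 (pos 0, char 'd'): match length 0
Longest match has length 2 at offset 3.
next_char = character at position 4 + 2 = 6 -> 'd'

Best match: offset=3, length=2 (matching 'ff' starting at position 1)
LZ77 triple: (3, 2, 'd')


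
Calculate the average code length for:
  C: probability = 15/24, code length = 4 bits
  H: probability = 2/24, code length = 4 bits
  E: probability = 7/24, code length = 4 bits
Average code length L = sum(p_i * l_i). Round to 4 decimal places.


Weighted contributions p_i * l_i:
  C: (15/24) * 4 = 60/24
  H: (2/24) * 4 = 8/24
  E: (7/24) * 4 = 28/24
Sum = (60 + 8 + 28)/24 = 96/24

L = 96/24 = 4.0000 bits/symbol


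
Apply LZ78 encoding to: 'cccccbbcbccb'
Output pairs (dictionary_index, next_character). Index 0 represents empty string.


LZ78 encoding steps:
Dictionary: {0: ''}
Step 1: w='' (idx 0), next='c' -> output (0, 'c'), add 'c' as idx 1
Step 2: w='c' (idx 1), next='c' -> output (1, 'c'), add 'cc' as idx 2
Step 3: w='cc' (idx 2), next='b' -> output (2, 'b'), add 'ccb' as idx 3
Step 4: w='' (idx 0), next='b' -> output (0, 'b'), add 'b' as idx 4
Step 5: w='c' (idx 1), next='b' -> output (1, 'b'), add 'cb' as idx 5
Step 6: w='ccb' (idx 3), end of input -> output (3, '')


Encoded: [(0, 'c'), (1, 'c'), (2, 'b'), (0, 'b'), (1, 'b'), (3, '')]


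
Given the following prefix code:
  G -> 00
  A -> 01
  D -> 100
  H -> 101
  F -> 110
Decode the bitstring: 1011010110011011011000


Decoding step by step:
Bits 101 -> H
Bits 101 -> H
Bits 01 -> A
Bits 100 -> D
Bits 110 -> F
Bits 110 -> F
Bits 110 -> F
Bits 00 -> G


Decoded message: HHADFFFG


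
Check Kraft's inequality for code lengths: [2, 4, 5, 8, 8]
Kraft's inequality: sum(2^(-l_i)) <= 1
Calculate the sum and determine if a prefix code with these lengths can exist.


Sum = 2^(-2) + 2^(-4) + 2^(-5) + 2^(-8) + 2^(-8)
    = 0.25 + 0.0625 + 0.03125 + 0.00390625 + 0.00390625
    = 90/256 = 0.3515625
Since 0.3515625 <= 1, Kraft's inequality IS satisfied.
A prefix code with these lengths CAN exist.

Kraft sum = 0.3515625. Satisfied.


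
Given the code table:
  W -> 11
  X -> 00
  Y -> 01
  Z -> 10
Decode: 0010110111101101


Decoding:
00 -> X
10 -> Z
11 -> W
01 -> Y
11 -> W
10 -> Z
11 -> W
01 -> Y


Result: XZWYWZWY


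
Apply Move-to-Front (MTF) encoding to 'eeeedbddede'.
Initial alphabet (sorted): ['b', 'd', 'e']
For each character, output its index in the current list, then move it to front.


MTF encoding:
'e': index 2 in ['b', 'd', 'e'] -> ['e', 'b', 'd']
'e': index 0 in ['e', 'b', 'd'] -> ['e', 'b', 'd']
'e': index 0 in ['e', 'b', 'd'] -> ['e', 'b', 'd']
'e': index 0 in ['e', 'b', 'd'] -> ['e', 'b', 'd']
'd': index 2 in ['e', 'b', 'd'] -> ['d', 'e', 'b']
'b': index 2 in ['d', 'e', 'b'] -> ['b', 'd', 'e']
'd': index 1 in ['b', 'd', 'e'] -> ['d', 'b', 'e']
'd': index 0 in ['d', 'b', 'e'] -> ['d', 'b', 'e']
'e': index 2 in ['d', 'b', 'e'] -> ['e', 'd', 'b']
'd': index 1 in ['e', 'd', 'b'] -> ['d', 'e', 'b']
'e': index 1 in ['d', 'e', 'b'] -> ['e', 'd', 'b']


Output: [2, 0, 0, 0, 2, 2, 1, 0, 2, 1, 1]


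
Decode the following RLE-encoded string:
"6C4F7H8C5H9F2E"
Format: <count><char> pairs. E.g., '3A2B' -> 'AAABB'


Expanding each <count><char> pair:
  6C -> 'CCCCCC'
  4F -> 'FFFF'
  7H -> 'HHHHHHH'
  8C -> 'CCCCCCCC'
  5H -> 'HHHHH'
  9F -> 'FFFFFFFFF'
  2E -> 'EE'

Decoded = CCCCCCFFFFHHHHHHHCCCCCCCCHHHHHFFFFFFFFFEE


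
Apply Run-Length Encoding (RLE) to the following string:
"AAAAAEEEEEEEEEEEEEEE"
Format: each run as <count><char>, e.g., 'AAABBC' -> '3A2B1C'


Scanning runs left to right:
  i=0: run of 'A' x 5 -> '5A'
  i=5: run of 'E' x 15 -> '15E'

RLE = 5A15E


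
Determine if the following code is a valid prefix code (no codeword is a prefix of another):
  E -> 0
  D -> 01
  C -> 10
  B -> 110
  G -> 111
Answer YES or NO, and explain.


Checking each pair (does one codeword prefix another?):
  E='0' vs D='01': prefix -- VIOLATION

NO -- this is NOT a valid prefix code. E (0) is a prefix of D (01).


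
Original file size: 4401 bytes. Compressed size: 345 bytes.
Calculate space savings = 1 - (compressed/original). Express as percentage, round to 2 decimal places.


ratio = compressed/original = 345/4401 = 0.078391
savings = 1 - ratio = 1 - 0.078391 = 0.921609
as a percentage: 0.921609 * 100 = 92.16%

Space savings = 1 - 345/4401 = 92.16%


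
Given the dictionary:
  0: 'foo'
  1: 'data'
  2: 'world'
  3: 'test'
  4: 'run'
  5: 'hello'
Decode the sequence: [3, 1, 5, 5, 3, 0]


Look up each index in the dictionary:
  3 -> 'test'
  1 -> 'data'
  5 -> 'hello'
  5 -> 'hello'
  3 -> 'test'
  0 -> 'foo'

Decoded: "test data hello hello test foo"


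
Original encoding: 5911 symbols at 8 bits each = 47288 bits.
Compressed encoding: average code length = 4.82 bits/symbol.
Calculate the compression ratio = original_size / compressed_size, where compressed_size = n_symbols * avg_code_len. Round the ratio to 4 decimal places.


original_size = n_symbols * orig_bits = 5911 * 8 = 47288 bits
compressed_size = n_symbols * avg_code_len = 5911 * 4.82 = 28491.02 bits
ratio = original_size / compressed_size = 47288 / 28491.02 = 1.6598

Compression ratio = 1.6598


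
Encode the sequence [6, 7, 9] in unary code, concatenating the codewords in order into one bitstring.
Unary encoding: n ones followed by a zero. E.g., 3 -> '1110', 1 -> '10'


Encode each number as n ones followed by a terminating 0:
  6 -> 1111110 (7 bits)
  7 -> 11111110 (8 bits)
  9 -> 1111111110 (10 bits)
Total length = 7 + 8 + 10 = 25 bits.

Unary([6, 7, 9]) = 1111110111111101111111110 (25 bits)


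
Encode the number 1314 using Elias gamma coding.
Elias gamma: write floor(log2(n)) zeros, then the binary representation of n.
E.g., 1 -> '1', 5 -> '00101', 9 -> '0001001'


num_bits = floor(log2(1314)) + 1 = 11
leading_zeros = num_bits - 1 = 10
binary(1314) = 10100100010

Elias gamma(1314) = '0000000000' + '10100100010' = 000000000010100100010 (21 bits)


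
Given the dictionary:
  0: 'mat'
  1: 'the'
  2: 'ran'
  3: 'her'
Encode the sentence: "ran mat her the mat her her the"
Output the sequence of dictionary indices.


Look up each word in the dictionary:
  'ran' -> 2
  'mat' -> 0
  'her' -> 3
  'the' -> 1
  'mat' -> 0
  'her' -> 3
  'her' -> 3
  'the' -> 1

Encoded: [2, 0, 3, 1, 0, 3, 3, 1]


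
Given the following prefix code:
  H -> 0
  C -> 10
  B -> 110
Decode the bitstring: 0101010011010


Decoding step by step:
Bits 0 -> H
Bits 10 -> C
Bits 10 -> C
Bits 10 -> C
Bits 0 -> H
Bits 110 -> B
Bits 10 -> C


Decoded message: HCCCHBC


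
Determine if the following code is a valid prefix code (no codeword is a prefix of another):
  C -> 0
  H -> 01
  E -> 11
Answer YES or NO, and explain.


Checking each pair (does one codeword prefix another?):
  C='0' vs H='01': prefix -- VIOLATION

NO -- this is NOT a valid prefix code. C (0) is a prefix of H (01).


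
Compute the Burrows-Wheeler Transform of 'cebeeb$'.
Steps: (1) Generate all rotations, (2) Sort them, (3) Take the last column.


Rotations (sorted):
  0: $cebeeb -> last char: b
  1: b$cebee -> last char: e
  2: beeb$ce -> last char: e
  3: cebeeb$ -> last char: $
  4: eb$cebe -> last char: e
  5: ebeeb$c -> last char: c
  6: eeb$ceb -> last char: b


BWT = bee$ecb


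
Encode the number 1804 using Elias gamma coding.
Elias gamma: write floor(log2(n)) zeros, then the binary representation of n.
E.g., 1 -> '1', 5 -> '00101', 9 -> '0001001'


num_bits = floor(log2(1804)) + 1 = 11
leading_zeros = num_bits - 1 = 10
binary(1804) = 11100001100

Elias gamma(1804) = '0000000000' + '11100001100' = 000000000011100001100 (21 bits)


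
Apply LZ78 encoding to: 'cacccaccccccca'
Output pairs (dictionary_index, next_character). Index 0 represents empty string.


LZ78 encoding steps:
Dictionary: {0: ''}
Step 1: w='' (idx 0), next='c' -> output (0, 'c'), add 'c' as idx 1
Step 2: w='' (idx 0), next='a' -> output (0, 'a'), add 'a' as idx 2
Step 3: w='c' (idx 1), next='c' -> output (1, 'c'), add 'cc' as idx 3
Step 4: w='c' (idx 1), next='a' -> output (1, 'a'), add 'ca' as idx 4
Step 5: w='cc' (idx 3), next='c' -> output (3, 'c'), add 'ccc' as idx 5
Step 6: w='ccc' (idx 5), next='c' -> output (5, 'c'), add 'cccc' as idx 6
Step 7: w='a' (idx 2), end of input -> output (2, '')


Encoded: [(0, 'c'), (0, 'a'), (1, 'c'), (1, 'a'), (3, 'c'), (5, 'c'), (2, '')]
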